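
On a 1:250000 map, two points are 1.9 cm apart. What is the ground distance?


ground = 1.9 cm * 250000 / 100 = 4750.0 m = 4.75 km

4.75 km


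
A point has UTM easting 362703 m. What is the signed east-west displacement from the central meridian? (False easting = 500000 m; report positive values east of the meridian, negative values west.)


displacement = 362703 - 500000 = -137297 m

-137297 m


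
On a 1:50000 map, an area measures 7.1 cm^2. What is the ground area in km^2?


ground_area = 7.1 * (50000/100)^2 = 1775000.0 m^2 = 1.775 km^2

1.775 km^2


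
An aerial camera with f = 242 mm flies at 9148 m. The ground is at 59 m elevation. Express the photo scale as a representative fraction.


scale = f / (H - h) = 242 mm / 9089 m = 242 / 9089000 = 1:37558

1:37558


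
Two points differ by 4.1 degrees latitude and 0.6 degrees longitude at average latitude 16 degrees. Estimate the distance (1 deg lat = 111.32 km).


dlat_km = 4.1 * 111.32 = 456.412
dlon_km = 0.6 * 111.32 * cos(16) ≈ 64.205
dist = sqrt(456.412^2 + 64.205^2) ≈ 460.9 km

460.9 km


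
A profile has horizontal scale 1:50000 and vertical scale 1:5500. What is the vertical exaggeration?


VE = horizontal_scale / vertical_scale = 50000 / 5500 ≈ 9.1

9.1x


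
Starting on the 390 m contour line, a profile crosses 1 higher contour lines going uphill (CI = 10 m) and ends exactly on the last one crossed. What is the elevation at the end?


elevation = 390 + 1 * 10 = 400 m

400 m


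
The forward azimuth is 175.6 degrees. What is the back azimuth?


back azimuth = (175.6 + 180) mod 360 = 355.6 degrees

355.6 degrees


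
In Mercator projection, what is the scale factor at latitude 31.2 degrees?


SF = 1 / cos(31.2) = 1 / 0.855364 = 1.169

1.169


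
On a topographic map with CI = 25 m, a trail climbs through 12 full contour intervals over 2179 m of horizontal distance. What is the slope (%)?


elevation change = 12 * 25 = 300 m
slope = 300 / 2179 * 100 = 13.8%

13.8%


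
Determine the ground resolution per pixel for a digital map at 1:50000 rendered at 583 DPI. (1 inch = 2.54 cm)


pixel_cm = 2.54 / 583 ≈ 0.004357 cm
ground = pixel_cm * 50000 / 100 = 2.54 * 50000 / (583 * 100) = 127000 / 58300 ≈ 2.18 m

2.18 m


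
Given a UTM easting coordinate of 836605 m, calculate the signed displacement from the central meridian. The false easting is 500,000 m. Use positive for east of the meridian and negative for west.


displacement = 836605 - 500000 = 336605 m

336605 m


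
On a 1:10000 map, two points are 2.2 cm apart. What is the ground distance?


ground = 2.2 cm * 10000 / 100 = 220.0 m

220.0 m


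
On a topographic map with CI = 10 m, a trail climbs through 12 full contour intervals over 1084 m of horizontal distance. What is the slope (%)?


elevation change = 12 * 10 = 120 m
slope = 120 / 1084 * 100 = 11.1%

11.1%


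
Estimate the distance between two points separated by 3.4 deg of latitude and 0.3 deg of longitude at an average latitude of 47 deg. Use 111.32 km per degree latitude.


dlat_km = 3.4 * 111.32 = 378.488
dlon_km = 0.3 * 111.32 * cos(47) ≈ 22.776
dist = sqrt(378.488^2 + 22.776^2) ≈ 379.2 km

379.2 km


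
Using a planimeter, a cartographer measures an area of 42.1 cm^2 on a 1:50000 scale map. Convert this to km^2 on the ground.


ground_area = 42.1 * (50000/100)^2 = 10525000.0 m^2 = 10.525 km^2

10.525 km^2


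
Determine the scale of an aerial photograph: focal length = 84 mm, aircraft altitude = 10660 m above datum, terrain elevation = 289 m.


scale = f / (H - h) = 84 mm / 10371 m = 84 / 10371000 = 1:123464

1:123464


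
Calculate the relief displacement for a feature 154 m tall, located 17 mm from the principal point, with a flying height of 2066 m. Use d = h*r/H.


d = h * r / H = 154 * 17 / 2066 = 1.27 mm

1.27 mm


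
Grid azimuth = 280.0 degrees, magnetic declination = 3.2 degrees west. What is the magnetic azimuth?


magnetic azimuth = grid azimuth - declination (east +ve)
mag_az = 280.0 - -3.2 = 283.2 degrees

283.2 degrees


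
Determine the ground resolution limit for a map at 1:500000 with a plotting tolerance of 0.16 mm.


ground = 0.16 mm * 500000 / 1000 = 80.0 m

80.0 m


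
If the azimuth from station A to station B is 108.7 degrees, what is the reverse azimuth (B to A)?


back azimuth = (108.7 + 180) mod 360 = 288.7 degrees

288.7 degrees


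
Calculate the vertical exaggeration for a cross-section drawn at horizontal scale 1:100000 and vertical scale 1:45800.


VE = horizontal_scale / vertical_scale = 100000 / 45800 ≈ 2.2

2.2x


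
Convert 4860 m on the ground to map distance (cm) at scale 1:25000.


map_cm = 4860 * 100 / 25000 = 19.44 cm

19.44 cm


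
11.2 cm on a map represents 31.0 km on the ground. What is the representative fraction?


ground = 31.0 km = 3100000 cm; RF denominator = ground / map = 3100000 / 11.2 ≈ 276786; RF = 1:276786

1:276786


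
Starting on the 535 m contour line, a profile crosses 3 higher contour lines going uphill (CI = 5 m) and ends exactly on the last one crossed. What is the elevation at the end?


elevation = 535 + 3 * 5 = 550 m

550 m


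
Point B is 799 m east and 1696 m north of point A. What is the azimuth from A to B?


az = atan2(799, 1696) = 25.2 deg
adjusted to 0-360: 25.2 degrees

25.2 degrees


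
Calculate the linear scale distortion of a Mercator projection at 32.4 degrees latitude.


SF = 1 / cos(32.4) = 1 / 0.844328 = 1.184

1.184


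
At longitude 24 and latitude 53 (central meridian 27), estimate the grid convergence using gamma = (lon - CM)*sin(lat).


gamma = (24 - 27) * sin(53) = -3 * 0.798636 = -2.396 degrees

-2.396 degrees


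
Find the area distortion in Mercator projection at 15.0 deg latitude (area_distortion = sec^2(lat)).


area_distortion = 1/cos^2(15.0) = 1.072

1.072


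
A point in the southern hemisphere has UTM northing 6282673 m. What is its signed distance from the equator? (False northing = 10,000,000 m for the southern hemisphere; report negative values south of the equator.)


For southern: actual = 6282673 - 10000000 = -3717327 m

-3717327 m


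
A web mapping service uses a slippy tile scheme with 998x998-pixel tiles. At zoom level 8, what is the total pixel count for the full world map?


tiles per axis = 2^8 = 256
total tiles = 256^2 = 65536
pixels per axis = 256 * 998 = 255488
total pixels = 255488^2 = 65274118144

65274118144 pixels


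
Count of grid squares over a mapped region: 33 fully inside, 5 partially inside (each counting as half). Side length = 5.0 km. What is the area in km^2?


effective squares = 33 + 5 * 0.5 = 35.5
area = 35.5 * 25.0 = 887.5 km^2

887.5 km^2


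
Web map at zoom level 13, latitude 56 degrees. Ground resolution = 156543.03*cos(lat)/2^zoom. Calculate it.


res = 156543.03 * cos(56) / 2^13 = 156543.03 * 0.5591929 / 8192 = 10.69 m/pixel

10.69 m/pixel


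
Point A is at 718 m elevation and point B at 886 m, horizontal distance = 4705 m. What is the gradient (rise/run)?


gradient = (886 - 718) / 4705 = 168 / 4705 = 0.0357

0.0357


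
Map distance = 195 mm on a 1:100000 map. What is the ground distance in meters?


ground = 195 mm * 100000 / 1000 = 19500.0 m

19500.0 m


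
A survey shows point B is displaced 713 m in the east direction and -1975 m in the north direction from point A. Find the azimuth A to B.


az = atan2(713, -1975) = 160.1 deg
adjusted to 0-360: 160.1 degrees

160.1 degrees


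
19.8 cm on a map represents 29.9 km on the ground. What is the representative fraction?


ground = 29.9 km = 2990000 cm; RF denominator = ground / map = 2990000 / 19.8 ≈ 151010; RF = 1:151010

1:151010


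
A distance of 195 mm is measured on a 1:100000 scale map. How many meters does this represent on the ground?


ground = 195 mm * 100000 / 1000 = 19500.0 m

19500.0 m


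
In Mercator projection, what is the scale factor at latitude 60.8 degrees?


SF = 1 / cos(60.8) = 1 / 0.48786 = 2.05

2.05


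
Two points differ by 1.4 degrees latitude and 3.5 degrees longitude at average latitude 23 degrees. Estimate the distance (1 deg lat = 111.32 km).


dlat_km = 1.4 * 111.32 = 155.848
dlon_km = 3.5 * 111.32 * cos(23) ≈ 358.647
dist = sqrt(155.848^2 + 358.647^2) ≈ 391.0 km

391.0 km


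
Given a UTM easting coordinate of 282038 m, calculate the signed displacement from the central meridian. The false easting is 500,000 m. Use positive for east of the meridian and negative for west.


displacement = 282038 - 500000 = -217962 m

-217962 m


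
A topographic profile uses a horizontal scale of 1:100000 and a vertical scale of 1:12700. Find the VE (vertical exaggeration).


VE = horizontal_scale / vertical_scale = 100000 / 12700 ≈ 7.9

7.9x


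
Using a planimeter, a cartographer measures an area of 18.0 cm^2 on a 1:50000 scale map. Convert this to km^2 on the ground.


ground_area = 18.0 * (50000/100)^2 = 4500000.0 m^2 = 4.5 km^2

4.5 km^2


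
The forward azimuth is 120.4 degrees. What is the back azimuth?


back azimuth = (120.4 + 180) mod 360 = 300.4 degrees

300.4 degrees


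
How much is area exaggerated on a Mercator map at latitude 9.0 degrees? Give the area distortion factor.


area_distortion = 1/cos^2(9.0) = 1.025

1.025


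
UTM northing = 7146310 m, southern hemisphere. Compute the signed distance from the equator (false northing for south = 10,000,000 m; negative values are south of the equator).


For southern: actual = 7146310 - 10000000 = -2853690 m

-2853690 m


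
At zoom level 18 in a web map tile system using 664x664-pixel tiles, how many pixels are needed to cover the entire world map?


tiles per axis = 2^18 = 262144
total tiles = 262144^2 = 68719476736
pixels per axis = 262144 * 664 = 174063616
total pixels = 174063616^2 = 30298142414995456

30298142414995456 pixels


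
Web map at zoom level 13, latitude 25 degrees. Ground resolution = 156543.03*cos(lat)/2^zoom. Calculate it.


res = 156543.03 * cos(25) / 2^13 = 156543.03 * 0.90630779 / 8192 = 17.32 m/pixel

17.32 m/pixel


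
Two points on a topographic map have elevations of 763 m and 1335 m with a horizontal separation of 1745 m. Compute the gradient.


gradient = (1335 - 763) / 1745 = 572 / 1745 = 0.3278

0.3278


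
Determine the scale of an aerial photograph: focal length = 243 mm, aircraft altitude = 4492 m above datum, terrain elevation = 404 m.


scale = f / (H - h) = 243 mm / 4088 m = 243 / 4088000 = 1:16823

1:16823


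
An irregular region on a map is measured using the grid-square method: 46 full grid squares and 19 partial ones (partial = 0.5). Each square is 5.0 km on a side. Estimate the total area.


effective squares = 46 + 19 * 0.5 = 55.5
area = 55.5 * 25.0 = 1387.5 km^2

1387.5 km^2


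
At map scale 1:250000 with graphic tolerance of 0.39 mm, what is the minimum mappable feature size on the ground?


ground = 0.39 mm * 250000 / 1000 = 97.5 m

97.5 m


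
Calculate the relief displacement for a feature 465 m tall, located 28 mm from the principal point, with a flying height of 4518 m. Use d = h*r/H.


d = h * r / H = 465 * 28 / 4518 = 2.88 mm

2.88 mm


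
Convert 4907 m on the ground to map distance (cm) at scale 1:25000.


map_cm = 4907 * 100 / 25000 = 19.628 cm ≈ 19.63 cm

19.63 cm


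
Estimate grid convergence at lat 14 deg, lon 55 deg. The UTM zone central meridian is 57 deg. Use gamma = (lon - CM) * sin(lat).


gamma = (55 - 57) * sin(14) = -2 * 0.241922 = -0.484 degrees

-0.484 degrees


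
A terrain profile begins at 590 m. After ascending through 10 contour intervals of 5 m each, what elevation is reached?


elevation = 590 + 10 * 5 = 640 m

640 m


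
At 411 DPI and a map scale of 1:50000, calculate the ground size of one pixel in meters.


pixel_cm = 2.54 / 411 ≈ 0.00618 cm
ground = pixel_cm * 50000 / 100 = 2.54 * 50000 / (411 * 100) = 127000 / 41100 ≈ 3.09 m

3.09 m


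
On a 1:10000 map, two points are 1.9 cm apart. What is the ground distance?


ground = 1.9 cm * 10000 / 100 = 190.0 m

190.0 m


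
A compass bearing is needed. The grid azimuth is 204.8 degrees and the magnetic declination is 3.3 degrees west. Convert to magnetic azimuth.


magnetic azimuth = grid azimuth - declination (east +ve)
mag_az = 204.8 - -3.3 = 208.1 degrees

208.1 degrees


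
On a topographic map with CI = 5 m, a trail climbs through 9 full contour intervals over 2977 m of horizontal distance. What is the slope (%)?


elevation change = 9 * 5 = 45 m
slope = 45 / 2977 * 100 = 1.5%

1.5%


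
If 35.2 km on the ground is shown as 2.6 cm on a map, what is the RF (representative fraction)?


ground = 35.2 km = 3520000 cm; RF denominator = ground / map = 3520000 / 2.6 ≈ 1353846; RF = 1:1353846

1:1353846


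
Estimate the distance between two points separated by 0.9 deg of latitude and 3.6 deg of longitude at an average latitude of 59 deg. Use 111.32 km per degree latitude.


dlat_km = 0.9 * 111.32 = 100.188
dlon_km = 3.6 * 111.32 * cos(59) ≈ 206.403
dist = sqrt(100.188^2 + 206.403^2) ≈ 229.4 km

229.4 km


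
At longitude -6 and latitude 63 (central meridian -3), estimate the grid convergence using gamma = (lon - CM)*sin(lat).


gamma = (-6 - -3) * sin(63) = -3 * 0.891007 = -2.673 degrees

-2.673 degrees


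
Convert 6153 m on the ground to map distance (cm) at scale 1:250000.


map_cm = 6153 * 100 / 250000 = 2.4612 cm ≈ 2.46 cm

2.46 cm


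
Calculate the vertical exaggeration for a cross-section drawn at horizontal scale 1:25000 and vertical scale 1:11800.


VE = horizontal_scale / vertical_scale = 25000 / 11800 ≈ 2.1

2.1x


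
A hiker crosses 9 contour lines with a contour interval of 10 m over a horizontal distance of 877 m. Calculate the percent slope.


elevation change = 9 * 10 = 90 m
slope = 90 / 877 * 100 = 10.3%

10.3%


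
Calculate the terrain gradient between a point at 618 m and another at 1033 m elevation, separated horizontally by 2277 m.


gradient = (1033 - 618) / 2277 = 415 / 2277 = 0.1823

0.1823


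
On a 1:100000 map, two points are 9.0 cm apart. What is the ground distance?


ground = 9.0 cm * 100000 / 100 = 9000.0 m = 9.0 km

9.0 km


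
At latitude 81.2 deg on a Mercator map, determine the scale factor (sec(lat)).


SF = 1 / cos(81.2) = 1 / 0.152986 = 6.537

6.537


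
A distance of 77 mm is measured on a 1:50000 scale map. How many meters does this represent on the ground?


ground = 77 mm * 50000 / 1000 = 3850.0 m

3850.0 m


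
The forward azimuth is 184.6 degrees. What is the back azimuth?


back azimuth = (184.6 + 180) mod 360 = 4.6 degrees

4.6 degrees


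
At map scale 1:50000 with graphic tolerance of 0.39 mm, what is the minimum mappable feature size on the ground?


ground = 0.39 mm * 50000 / 1000 = 19.5 m

19.5 m


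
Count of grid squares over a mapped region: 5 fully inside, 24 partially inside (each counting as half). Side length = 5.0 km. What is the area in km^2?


effective squares = 5 + 24 * 0.5 = 17.0
area = 17.0 * 25.0 = 425.0 km^2

425.0 km^2


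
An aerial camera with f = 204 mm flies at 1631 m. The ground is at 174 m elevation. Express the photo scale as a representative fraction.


scale = f / (H - h) = 204 mm / 1457 m = 204 / 1457000 = 1:7142

1:7142


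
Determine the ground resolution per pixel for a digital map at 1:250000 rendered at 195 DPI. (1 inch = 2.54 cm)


pixel_cm = 2.54 / 195 ≈ 0.013026 cm
ground = pixel_cm * 250000 / 100 = 2.54 * 250000 / (195 * 100) = 635000 / 19500 ≈ 32.56 m

32.56 m


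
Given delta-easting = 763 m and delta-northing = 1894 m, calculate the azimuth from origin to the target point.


az = atan2(763, 1894) = 21.9 deg
adjusted to 0-360: 21.9 degrees

21.9 degrees


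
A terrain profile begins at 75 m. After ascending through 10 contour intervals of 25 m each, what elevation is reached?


elevation = 75 + 10 * 25 = 325 m

325 m


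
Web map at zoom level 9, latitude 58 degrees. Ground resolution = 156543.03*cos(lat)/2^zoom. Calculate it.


res = 156543.03 * cos(58) / 2^9 = 156543.03 * 0.52991926 / 512 = 162.02 m/pixel

162.02 m/pixel


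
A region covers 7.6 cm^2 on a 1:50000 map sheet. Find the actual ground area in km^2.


ground_area = 7.6 * (50000/100)^2 = 1900000.0 m^2 = 1.9 km^2

1.9 km^2


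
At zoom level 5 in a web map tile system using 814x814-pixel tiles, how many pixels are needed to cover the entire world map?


tiles per axis = 2^5 = 32
total tiles = 32^2 = 1024
pixels per axis = 32 * 814 = 26048
total pixels = 26048^2 = 678498304

678498304 pixels


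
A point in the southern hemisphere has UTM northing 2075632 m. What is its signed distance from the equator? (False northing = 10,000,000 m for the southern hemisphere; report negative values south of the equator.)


For southern: actual = 2075632 - 10000000 = -7924368 m

-7924368 m


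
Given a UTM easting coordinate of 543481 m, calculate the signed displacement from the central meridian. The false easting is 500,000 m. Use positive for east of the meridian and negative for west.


displacement = 543481 - 500000 = 43481 m

43481 m


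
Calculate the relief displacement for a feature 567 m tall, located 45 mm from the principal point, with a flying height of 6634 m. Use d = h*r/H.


d = h * r / H = 567 * 45 / 6634 = 3.85 mm

3.85 mm


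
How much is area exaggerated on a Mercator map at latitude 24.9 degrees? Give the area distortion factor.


area_distortion = 1/cos^2(24.9) = 1.215

1.215


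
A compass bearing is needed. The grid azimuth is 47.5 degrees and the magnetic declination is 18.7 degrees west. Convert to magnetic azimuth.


magnetic azimuth = grid azimuth - declination (east +ve)
mag_az = 47.5 - -18.7 = 66.2 degrees

66.2 degrees


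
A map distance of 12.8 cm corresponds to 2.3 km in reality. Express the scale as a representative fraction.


ground = 2.3 km = 230000 cm; RF denominator = ground / map = 230000 / 12.8 ≈ 17969; RF = 1:17969

1:17969


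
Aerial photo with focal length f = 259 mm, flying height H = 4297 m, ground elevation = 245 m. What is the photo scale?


scale = f / (H - h) = 259 mm / 4052 m = 259 / 4052000 = 1:15645

1:15645


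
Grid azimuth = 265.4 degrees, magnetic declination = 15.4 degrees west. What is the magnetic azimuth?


magnetic azimuth = grid azimuth - declination (east +ve)
mag_az = 265.4 - -15.4 = 280.8 degrees

280.8 degrees


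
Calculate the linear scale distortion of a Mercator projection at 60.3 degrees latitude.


SF = 1 / cos(60.3) = 1 / 0.495459 = 2.018

2.018


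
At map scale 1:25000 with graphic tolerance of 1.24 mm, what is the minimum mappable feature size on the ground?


ground = 1.24 mm * 25000 / 1000 = 31.0 m

31.0 m


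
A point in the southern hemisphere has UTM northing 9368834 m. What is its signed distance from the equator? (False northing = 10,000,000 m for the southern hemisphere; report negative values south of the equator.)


For southern: actual = 9368834 - 10000000 = -631166 m

-631166 m


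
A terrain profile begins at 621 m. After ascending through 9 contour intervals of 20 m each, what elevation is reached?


elevation = 621 + 9 * 20 = 801 m

801 m


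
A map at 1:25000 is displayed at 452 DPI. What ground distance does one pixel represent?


pixel_cm = 2.54 / 452 ≈ 0.005619 cm
ground = pixel_cm * 25000 / 100 = 2.54 * 25000 / (452 * 100) = 63500 / 45200 ≈ 1.4 m

1.4 m


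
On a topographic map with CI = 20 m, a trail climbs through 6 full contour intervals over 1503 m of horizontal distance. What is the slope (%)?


elevation change = 6 * 20 = 120 m
slope = 120 / 1503 * 100 = 8.0%

8.0%


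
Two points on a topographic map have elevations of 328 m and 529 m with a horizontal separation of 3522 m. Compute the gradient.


gradient = (529 - 328) / 3522 = 201 / 3522 = 0.0571

0.0571


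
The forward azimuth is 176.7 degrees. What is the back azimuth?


back azimuth = (176.7 + 180) mod 360 = 356.7 degrees

356.7 degrees


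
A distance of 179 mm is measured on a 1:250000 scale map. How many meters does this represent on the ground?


ground = 179 mm * 250000 / 1000 = 44750.0 m

44750.0 m


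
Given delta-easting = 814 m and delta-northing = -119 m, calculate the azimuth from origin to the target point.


az = atan2(814, -119) = 98.3 deg
adjusted to 0-360: 98.3 degrees

98.3 degrees


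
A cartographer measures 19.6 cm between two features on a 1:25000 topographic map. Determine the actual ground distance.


ground = 19.6 cm * 25000 / 100 = 4900.0 m = 4.9 km

4.9 km


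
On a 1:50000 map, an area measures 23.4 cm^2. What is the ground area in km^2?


ground_area = 23.4 * (50000/100)^2 = 5850000.0 m^2 = 5.85 km^2

5.85 km^2


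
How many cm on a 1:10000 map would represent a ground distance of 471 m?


map_cm = 471 * 100 / 10000 = 4.71 cm

4.71 cm


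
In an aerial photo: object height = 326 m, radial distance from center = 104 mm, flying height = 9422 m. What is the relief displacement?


d = h * r / H = 326 * 104 / 9422 = 3.6 mm

3.6 mm


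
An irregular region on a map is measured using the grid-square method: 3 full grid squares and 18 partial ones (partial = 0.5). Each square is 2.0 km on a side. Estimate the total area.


effective squares = 3 + 18 * 0.5 = 12.0
area = 12.0 * 4.0 = 48.0 km^2

48.0 km^2


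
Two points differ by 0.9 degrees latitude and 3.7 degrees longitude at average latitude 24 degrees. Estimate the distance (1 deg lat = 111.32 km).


dlat_km = 0.9 * 111.32 = 100.188
dlon_km = 3.7 * 111.32 * cos(24) ≈ 376.275
dist = sqrt(100.188^2 + 376.275^2) ≈ 389.4 km

389.4 km


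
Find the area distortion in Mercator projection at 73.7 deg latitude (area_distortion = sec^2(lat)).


area_distortion = 1/cos^2(73.7) = 12.695

12.695


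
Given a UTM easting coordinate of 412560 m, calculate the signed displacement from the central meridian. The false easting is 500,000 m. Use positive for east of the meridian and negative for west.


displacement = 412560 - 500000 = -87440 m

-87440 m


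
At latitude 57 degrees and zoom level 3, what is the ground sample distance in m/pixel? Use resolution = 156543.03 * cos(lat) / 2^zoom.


res = 156543.03 * cos(57) / 2^3 = 156543.03 * 0.54463904 / 8 = 10657.43 m/pixel

10657.43 m/pixel


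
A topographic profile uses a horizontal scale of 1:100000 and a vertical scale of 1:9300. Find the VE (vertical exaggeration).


VE = horizontal_scale / vertical_scale = 100000 / 9300 ≈ 10.8

10.8x


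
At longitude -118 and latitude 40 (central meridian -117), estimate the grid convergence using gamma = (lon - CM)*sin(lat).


gamma = (-118 - -117) * sin(40) = -1 * 0.642788 = -0.643 degrees

-0.643 degrees


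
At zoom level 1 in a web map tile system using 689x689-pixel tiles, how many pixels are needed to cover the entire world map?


tiles per axis = 2^1 = 2
total tiles = 2^2 = 4
pixels per axis = 2 * 689 = 1378
total pixels = 1378^2 = 1898884

1898884 pixels


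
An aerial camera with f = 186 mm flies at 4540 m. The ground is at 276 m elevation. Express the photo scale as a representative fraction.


scale = f / (H - h) = 186 mm / 4264 m = 186 / 4264000 = 1:22925

1:22925


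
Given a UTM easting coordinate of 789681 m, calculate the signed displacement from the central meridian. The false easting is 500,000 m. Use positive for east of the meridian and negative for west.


displacement = 789681 - 500000 = 289681 m

289681 m


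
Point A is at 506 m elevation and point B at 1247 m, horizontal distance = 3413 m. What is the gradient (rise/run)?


gradient = (1247 - 506) / 3413 = 741 / 3413 = 0.2171

0.2171


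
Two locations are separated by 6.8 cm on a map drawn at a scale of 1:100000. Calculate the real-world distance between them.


ground = 6.8 cm * 100000 / 100 = 6800.0 m = 6.8 km

6.8 km


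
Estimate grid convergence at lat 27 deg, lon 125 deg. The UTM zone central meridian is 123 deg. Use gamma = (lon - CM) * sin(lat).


gamma = (125 - 123) * sin(27) = 2 * 0.45399 = 0.908 degrees

0.908 degrees


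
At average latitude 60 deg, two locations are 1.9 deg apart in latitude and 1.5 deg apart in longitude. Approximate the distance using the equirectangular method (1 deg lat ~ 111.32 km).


dlat_km = 1.9 * 111.32 = 211.508
dlon_km = 1.5 * 111.32 * cos(60) ≈ 83.49
dist = sqrt(211.508^2 + 83.49^2) ≈ 227.4 km

227.4 km


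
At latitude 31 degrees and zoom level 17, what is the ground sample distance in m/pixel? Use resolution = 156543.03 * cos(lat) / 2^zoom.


res = 156543.03 * cos(31) / 2^17 = 156543.03 * 0.8571673 / 131072 = 1.02 m/pixel

1.02 m/pixel


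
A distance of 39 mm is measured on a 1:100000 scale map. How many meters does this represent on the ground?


ground = 39 mm * 100000 / 1000 = 3900.0 m

3900.0 m


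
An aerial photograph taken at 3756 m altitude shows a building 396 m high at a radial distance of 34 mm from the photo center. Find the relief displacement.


d = h * r / H = 396 * 34 / 3756 = 3.58 mm

3.58 mm


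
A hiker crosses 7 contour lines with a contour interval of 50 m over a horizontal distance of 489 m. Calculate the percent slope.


elevation change = 7 * 50 = 350 m
slope = 350 / 489 * 100 = 71.6%

71.6%


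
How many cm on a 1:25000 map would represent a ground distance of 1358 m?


map_cm = 1358 * 100 / 25000 = 5.432 cm ≈ 5.43 cm

5.43 cm


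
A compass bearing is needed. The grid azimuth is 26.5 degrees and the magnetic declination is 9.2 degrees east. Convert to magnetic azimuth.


magnetic azimuth = grid azimuth - declination (east +ve)
mag_az = 26.5 - 9.2 = 17.3 degrees

17.3 degrees


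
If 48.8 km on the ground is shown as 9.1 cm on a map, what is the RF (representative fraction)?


ground = 48.8 km = 4880000 cm; RF denominator = ground / map = 4880000 / 9.1 ≈ 536264; RF = 1:536264

1:536264


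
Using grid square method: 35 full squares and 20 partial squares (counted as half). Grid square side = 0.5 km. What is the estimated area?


effective squares = 35 + 20 * 0.5 = 45.0
area = 45.0 * 0.25 = 11.25 km^2

11.25 km^2


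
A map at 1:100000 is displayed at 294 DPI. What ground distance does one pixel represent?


pixel_cm = 2.54 / 294 ≈ 0.008639 cm
ground = pixel_cm * 100000 / 100 = 2.54 * 100000 / (294 * 100) = 254000 / 29400 ≈ 8.64 m

8.64 m


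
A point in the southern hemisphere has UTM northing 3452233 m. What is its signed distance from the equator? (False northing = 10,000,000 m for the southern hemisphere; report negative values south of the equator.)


For southern: actual = 3452233 - 10000000 = -6547767 m

-6547767 m


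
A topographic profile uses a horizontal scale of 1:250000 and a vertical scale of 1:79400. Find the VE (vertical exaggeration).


VE = horizontal_scale / vertical_scale = 250000 / 79400 ≈ 3.1

3.1x


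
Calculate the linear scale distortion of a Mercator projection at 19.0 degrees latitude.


SF = 1 / cos(19.0) = 1 / 0.945519 = 1.058

1.058


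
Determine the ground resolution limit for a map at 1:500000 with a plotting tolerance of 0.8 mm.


ground = 0.8 mm * 500000 / 1000 = 400.0 m

400.0 m


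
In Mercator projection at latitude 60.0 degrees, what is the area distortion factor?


area_distortion = 1/cos^2(60.0) = 4.0

4.0


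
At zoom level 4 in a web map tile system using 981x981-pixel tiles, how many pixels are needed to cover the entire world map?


tiles per axis = 2^4 = 16
total tiles = 16^2 = 256
pixels per axis = 16 * 981 = 15696
total pixels = 15696^2 = 246364416

246364416 pixels


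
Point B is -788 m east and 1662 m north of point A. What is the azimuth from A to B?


az = atan2(-788, 1662) = -25.4 deg
adjusted to 0-360: 334.6 degrees

334.6 degrees


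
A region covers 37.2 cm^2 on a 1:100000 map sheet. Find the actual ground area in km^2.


ground_area = 37.2 * (100000/100)^2 = 37200000.0 m^2 = 37.2 km^2

37.2 km^2


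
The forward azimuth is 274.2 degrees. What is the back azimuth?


back azimuth = (274.2 + 180) mod 360 = 94.2 degrees

94.2 degrees


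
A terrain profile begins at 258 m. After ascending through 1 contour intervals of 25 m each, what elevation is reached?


elevation = 258 + 1 * 25 = 283 m

283 m


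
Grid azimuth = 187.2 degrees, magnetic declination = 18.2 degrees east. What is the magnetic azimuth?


magnetic azimuth = grid azimuth - declination (east +ve)
mag_az = 187.2 - 18.2 = 169.0 degrees

169.0 degrees


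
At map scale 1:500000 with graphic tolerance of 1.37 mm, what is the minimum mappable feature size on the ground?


ground = 1.37 mm * 500000 / 1000 = 685.0 m

685.0 m


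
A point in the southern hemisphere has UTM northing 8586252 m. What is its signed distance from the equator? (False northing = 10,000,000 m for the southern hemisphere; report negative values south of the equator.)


For southern: actual = 8586252 - 10000000 = -1413748 m

-1413748 m


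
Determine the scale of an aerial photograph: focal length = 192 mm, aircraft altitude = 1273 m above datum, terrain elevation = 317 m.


scale = f / (H - h) = 192 mm / 956 m = 192 / 956000 = 1:4979

1:4979


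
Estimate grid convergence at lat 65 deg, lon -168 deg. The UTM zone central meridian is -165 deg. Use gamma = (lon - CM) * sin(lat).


gamma = (-168 - -165) * sin(65) = -3 * 0.906308 = -2.719 degrees

-2.719 degrees


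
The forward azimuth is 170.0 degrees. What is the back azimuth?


back azimuth = (170.0 + 180) mod 360 = 350.0 degrees

350.0 degrees


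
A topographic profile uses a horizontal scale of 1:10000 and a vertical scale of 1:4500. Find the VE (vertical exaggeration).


VE = horizontal_scale / vertical_scale = 10000 / 4500 ≈ 2.2

2.2x


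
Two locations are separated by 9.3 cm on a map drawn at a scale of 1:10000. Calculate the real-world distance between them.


ground = 9.3 cm * 10000 / 100 = 930.0 m

930.0 m


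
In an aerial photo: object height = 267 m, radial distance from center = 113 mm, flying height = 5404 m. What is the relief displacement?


d = h * r / H = 267 * 113 / 5404 = 5.58 mm

5.58 mm


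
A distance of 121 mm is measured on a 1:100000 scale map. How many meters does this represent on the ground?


ground = 121 mm * 100000 / 1000 = 12100.0 m

12100.0 m


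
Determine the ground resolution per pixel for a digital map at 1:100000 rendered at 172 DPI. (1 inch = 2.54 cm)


pixel_cm = 2.54 / 172 ≈ 0.014767 cm
ground = pixel_cm * 100000 / 100 = 2.54 * 100000 / (172 * 100) = 254000 / 17200 ≈ 14.77 m

14.77 m


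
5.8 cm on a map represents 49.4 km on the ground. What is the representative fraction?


ground = 49.4 km = 4940000 cm; RF denominator = ground / map = 4940000 / 5.8 ≈ 851724; RF = 1:851724

1:851724


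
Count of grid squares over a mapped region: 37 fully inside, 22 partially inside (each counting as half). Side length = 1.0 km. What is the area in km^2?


effective squares = 37 + 22 * 0.5 = 48.0
area = 48.0 * 1.0 = 48.0 km^2

48.0 km^2


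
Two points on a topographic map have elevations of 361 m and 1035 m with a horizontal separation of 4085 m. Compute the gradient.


gradient = (1035 - 361) / 4085 = 674 / 4085 = 0.165

0.165


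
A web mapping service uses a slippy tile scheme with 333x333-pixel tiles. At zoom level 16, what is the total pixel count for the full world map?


tiles per axis = 2^16 = 65536
total tiles = 65536^2 = 4294967296
pixels per axis = 65536 * 333 = 21823488
total pixels = 21823488^2 = 476264628486144

476264628486144 pixels


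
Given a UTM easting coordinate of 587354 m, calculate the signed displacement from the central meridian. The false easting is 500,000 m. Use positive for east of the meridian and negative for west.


displacement = 587354 - 500000 = 87354 m

87354 m


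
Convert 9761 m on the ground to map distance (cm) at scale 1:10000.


map_cm = 9761 * 100 / 10000 = 97.61 cm

97.61 cm


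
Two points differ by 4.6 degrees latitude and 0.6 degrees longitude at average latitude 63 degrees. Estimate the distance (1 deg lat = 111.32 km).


dlat_km = 4.6 * 111.32 = 512.072
dlon_km = 0.6 * 111.32 * cos(63) ≈ 30.323
dist = sqrt(512.072^2 + 30.323^2) ≈ 513.0 km

513.0 km


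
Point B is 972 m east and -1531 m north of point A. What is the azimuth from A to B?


az = atan2(972, -1531) = 147.6 deg
adjusted to 0-360: 147.6 degrees

147.6 degrees


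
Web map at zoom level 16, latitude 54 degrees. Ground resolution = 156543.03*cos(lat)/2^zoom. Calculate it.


res = 156543.03 * cos(54) / 2^16 = 156543.03 * 0.58778525 / 65536 = 1.4 m/pixel

1.4 m/pixel


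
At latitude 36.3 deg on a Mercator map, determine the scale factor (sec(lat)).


SF = 1 / cos(36.3) = 1 / 0.805928 = 1.241

1.241


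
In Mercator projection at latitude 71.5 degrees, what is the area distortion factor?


area_distortion = 1/cos^2(71.5) = 9.932

9.932


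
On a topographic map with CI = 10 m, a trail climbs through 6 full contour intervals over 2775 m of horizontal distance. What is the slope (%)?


elevation change = 6 * 10 = 60 m
slope = 60 / 2775 * 100 = 2.2%

2.2%


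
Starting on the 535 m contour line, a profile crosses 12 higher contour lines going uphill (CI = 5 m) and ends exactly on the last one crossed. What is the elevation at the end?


elevation = 535 + 12 * 5 = 595 m

595 m


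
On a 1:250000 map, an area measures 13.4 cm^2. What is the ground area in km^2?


ground_area = 13.4 * (250000/100)^2 = 83750000.0 m^2 = 83.75 km^2

83.75 km^2


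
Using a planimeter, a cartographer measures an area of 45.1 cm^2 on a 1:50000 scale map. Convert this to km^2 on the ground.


ground_area = 45.1 * (50000/100)^2 = 11275000.0 m^2 = 11.275 km^2

11.275 km^2


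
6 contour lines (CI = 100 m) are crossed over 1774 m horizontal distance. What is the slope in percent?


elevation change = 6 * 100 = 600 m
slope = 600 / 1774 * 100 = 33.8%

33.8%


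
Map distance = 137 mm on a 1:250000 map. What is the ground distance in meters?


ground = 137 mm * 250000 / 1000 = 34250.0 m

34250.0 m


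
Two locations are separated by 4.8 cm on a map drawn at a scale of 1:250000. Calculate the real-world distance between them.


ground = 4.8 cm * 250000 / 100 = 12000.0 m = 12.0 km

12.0 km


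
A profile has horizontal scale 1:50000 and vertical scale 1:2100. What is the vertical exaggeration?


VE = horizontal_scale / vertical_scale = 50000 / 2100 ≈ 23.8

23.8x


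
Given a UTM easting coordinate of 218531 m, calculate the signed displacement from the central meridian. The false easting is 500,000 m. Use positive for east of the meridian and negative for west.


displacement = 218531 - 500000 = -281469 m

-281469 m


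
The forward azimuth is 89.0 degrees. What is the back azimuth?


back azimuth = (89.0 + 180) mod 360 = 269.0 degrees

269.0 degrees


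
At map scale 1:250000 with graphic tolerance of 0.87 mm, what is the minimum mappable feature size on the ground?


ground = 0.87 mm * 250000 / 1000 = 217.5 m

217.5 m


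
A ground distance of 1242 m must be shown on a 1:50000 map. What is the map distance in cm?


map_cm = 1242 * 100 / 50000 = 2.484 cm ≈ 2.48 cm

2.48 cm


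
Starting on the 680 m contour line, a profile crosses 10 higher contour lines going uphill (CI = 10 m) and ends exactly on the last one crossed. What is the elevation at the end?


elevation = 680 + 10 * 10 = 780 m

780 m


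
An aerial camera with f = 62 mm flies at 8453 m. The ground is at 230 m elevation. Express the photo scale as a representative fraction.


scale = f / (H - h) = 62 mm / 8223 m = 62 / 8223000 = 1:132629

1:132629


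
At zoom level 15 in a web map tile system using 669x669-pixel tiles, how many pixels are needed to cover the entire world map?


tiles per axis = 2^15 = 32768
total tiles = 32768^2 = 1073741824
pixels per axis = 32768 * 669 = 21921792
total pixels = 21921792^2 = 480564964491264

480564964491264 pixels


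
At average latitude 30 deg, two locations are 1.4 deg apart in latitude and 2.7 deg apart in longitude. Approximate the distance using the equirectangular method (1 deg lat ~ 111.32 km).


dlat_km = 1.4 * 111.32 = 155.848
dlon_km = 2.7 * 111.32 * cos(30) ≈ 260.296
dist = sqrt(155.848^2 + 260.296^2) ≈ 303.4 km

303.4 km


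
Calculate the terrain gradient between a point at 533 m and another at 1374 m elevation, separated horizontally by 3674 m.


gradient = (1374 - 533) / 3674 = 841 / 3674 = 0.2289

0.2289


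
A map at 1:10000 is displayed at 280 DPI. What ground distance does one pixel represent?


pixel_cm = 2.54 / 280 ≈ 0.009071 cm
ground = pixel_cm * 10000 / 100 = 2.54 * 10000 / (280 * 100) = 25400 / 28000 ≈ 0.91 m

0.91 m


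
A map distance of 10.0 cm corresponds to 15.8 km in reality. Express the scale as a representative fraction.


ground = 15.8 km = 1580000 cm; RF denominator = ground / map = 1580000 / 10.0 = 158000; RF = 1:158000

1:158000


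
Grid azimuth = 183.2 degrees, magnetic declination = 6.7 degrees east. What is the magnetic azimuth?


magnetic azimuth = grid azimuth - declination (east +ve)
mag_az = 183.2 - 6.7 = 176.5 degrees

176.5 degrees


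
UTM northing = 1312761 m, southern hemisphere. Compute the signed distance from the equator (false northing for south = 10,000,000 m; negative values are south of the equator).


For southern: actual = 1312761 - 10000000 = -8687239 m

-8687239 m


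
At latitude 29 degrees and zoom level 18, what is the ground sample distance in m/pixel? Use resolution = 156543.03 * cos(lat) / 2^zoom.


res = 156543.03 * cos(29) / 2^18 = 156543.03 * 0.87461971 / 262144 = 0.52 m/pixel

0.52 m/pixel


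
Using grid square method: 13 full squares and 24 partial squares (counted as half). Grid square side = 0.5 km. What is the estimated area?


effective squares = 13 + 24 * 0.5 = 25.0
area = 25.0 * 0.25 = 6.25 km^2

6.25 km^2


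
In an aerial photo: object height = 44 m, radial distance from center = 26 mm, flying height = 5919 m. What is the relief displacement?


d = h * r / H = 44 * 26 / 5919 = 0.19 mm

0.19 mm


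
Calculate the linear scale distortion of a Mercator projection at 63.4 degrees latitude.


SF = 1 / cos(63.4) = 1 / 0.447759 = 2.233

2.233


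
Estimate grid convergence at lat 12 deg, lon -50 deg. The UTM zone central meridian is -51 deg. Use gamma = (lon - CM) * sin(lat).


gamma = (-50 - -51) * sin(12) = 1 * 0.207912 = 0.208 degrees

0.208 degrees


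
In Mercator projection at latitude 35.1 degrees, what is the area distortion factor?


area_distortion = 1/cos^2(35.1) = 1.494

1.494


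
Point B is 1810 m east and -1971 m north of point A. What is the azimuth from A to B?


az = atan2(1810, -1971) = 137.4 deg
adjusted to 0-360: 137.4 degrees

137.4 degrees


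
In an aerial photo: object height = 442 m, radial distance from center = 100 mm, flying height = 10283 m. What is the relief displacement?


d = h * r / H = 442 * 100 / 10283 = 4.3 mm

4.3 mm


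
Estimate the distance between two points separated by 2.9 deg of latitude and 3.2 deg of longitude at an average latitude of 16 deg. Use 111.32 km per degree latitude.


dlat_km = 2.9 * 111.32 = 322.828
dlon_km = 3.2 * 111.32 * cos(16) ≈ 342.424
dist = sqrt(322.828^2 + 342.424^2) ≈ 470.6 km

470.6 km
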